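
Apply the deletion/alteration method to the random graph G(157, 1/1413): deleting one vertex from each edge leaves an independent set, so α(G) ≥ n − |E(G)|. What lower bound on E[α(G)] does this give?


E[|E(G)|] = C(157, 2)·p = 12246 · (1/1413) = 26/3.
E[α(G)] ≥ n − E[|E(G)|] = 157 − 26/3 = 445/3.
Numerically: ≈ 148.333.
(This is only a lower bound; the true E[α(G)] may be larger.)

E[α(G)] ≥ 445/3 ≈ 148.333.


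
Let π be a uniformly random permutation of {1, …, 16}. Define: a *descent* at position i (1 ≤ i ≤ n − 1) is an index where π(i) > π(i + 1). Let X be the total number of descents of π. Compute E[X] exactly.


Write X = Σ X_I over i = 1, …, 15, with X_I the indicator of one descent.
There are 15 indicators.
For each fixed i, the pair (π(i), π(i+1)) is a uniformly random ordered pair of distinct values from {1, …, 16}; by symmetry P[π(i) > π(i+1)] = 1/2.
By linearity: E[X] = 15 · (1/2) = (16 − 1) · (1/2) = 15/2 ≈ 7.500000.

E[X] = 15/2 = 7.500000.


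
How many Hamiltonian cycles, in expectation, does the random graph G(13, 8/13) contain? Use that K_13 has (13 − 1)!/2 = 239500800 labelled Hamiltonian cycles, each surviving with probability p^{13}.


K_13 has (13 − 1)!/2 = 239500800 labelled Hamiltonian cycles.
For each such Hamiltonian cycle H, let X_H = 1 if all 13 edges of H are present in G. Then P[X_H = 1] = p^{13} = (8/13)^{13} = 549755813888/302875106592253.
Summing the indicators: E[X] = Σ_H E[X_H] = 239500800 · p^{13} = 239500800 · 549755813888/302875106592253 = 131666957230827110400/302875106592253.
Numerically: E[X] ≈ 4.35e+05.

E[X] = 239500800 · (8/13)^{13} = 131666957230827110400/302875106592253 ≈ 4.35e+05.


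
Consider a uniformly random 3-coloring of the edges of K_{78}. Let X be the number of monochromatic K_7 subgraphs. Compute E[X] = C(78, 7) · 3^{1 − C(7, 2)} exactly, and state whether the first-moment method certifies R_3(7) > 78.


E[X] = C(78, 7) · 3^{1 − 21} = 2641902120 · 3^{−20} = 2641902120/3486784401.
As a reduced fraction: E[X] = 293544680/387420489 ≈ 0.757690.
Is E[X] < 1? YES.
Since E[X] < 1, there exists a 3-coloring of K_{78} with no monochromatic K_7; hence R_3(7) > 78.

E[X] = 293544680/387420489 ≈ 0.757690; E[X] < 1, so R_3(7) > 78.


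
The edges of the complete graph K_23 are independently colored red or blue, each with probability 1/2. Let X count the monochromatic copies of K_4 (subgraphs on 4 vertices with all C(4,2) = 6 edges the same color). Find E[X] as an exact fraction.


Let X = Σ_S X_S over the C(23, 4) = 8855 subsets S of size 4, where X_S = 1 if the K_4 on S is monochromatic.
For a fixed S, the K_4 on S has C(4, 2) = 6 edges. P[all 6 edges red] = (1/2)^6, and likewise for blue, so P[monochromatic] = 2·(1/2)^6 = 2^{1 − 6} = 1/32.
By linearity: E[X] = C(23, 4) · 2^{1 − 6} = 8855 · 1/32 = 8855/32.
Numerically: E[X] ≈ 276.7188.

E[X] = C(23,4)·2^(1−C(4,2)) = 8855/32 ≈ 276.7188.


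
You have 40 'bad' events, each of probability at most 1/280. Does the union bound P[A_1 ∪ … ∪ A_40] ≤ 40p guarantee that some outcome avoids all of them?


Union bound: P[∪_{i=1}^{40} A_i] ≤ Σ_i P[A_i] ≤ 40·p = 40·(1/280) = 1/7.
Numerically: 1/7 ≈ 0.143.
Is 1/7 < 1? YES.
Since P[∪ A_i] ≤ 1/7 < 1, the complement has P[∩ A_i^c] ≥ 1 − 1/7 = 6/7 > 0, so some outcome avoids every A_i.

40·p = 1/7 ≈ 0.143; existence CERTIFIED by the union bound.


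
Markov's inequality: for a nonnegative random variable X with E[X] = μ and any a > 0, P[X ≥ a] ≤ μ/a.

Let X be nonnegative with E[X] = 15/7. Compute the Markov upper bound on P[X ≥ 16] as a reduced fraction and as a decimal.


μ = E[X] = 15/7, a = 16.
Markov: P[X ≥ 16] ≤ μ/a = (15/7)/16 = 15/112.
Numerically: ≈ 0.13393.
(Since a = 16 > μ = 2.14286, the bound 15/112 is < 1 and informative.)

P[X ≥ 16] ≤ 15/112 ≈ 0.13393.


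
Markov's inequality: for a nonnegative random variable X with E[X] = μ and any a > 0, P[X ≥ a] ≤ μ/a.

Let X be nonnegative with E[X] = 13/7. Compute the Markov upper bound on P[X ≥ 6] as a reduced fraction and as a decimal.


μ = E[X] = 13/7, a = 6.
Markov: P[X ≥ 6] ≤ μ/a = (13/7)/6 = 13/42.
Numerically: ≈ 0.309524.
(Since a = 6 > μ = 1.857143, the bound 13/42 is < 1 and informative.)

P[X ≥ 6] ≤ 13/42 ≈ 0.309524.


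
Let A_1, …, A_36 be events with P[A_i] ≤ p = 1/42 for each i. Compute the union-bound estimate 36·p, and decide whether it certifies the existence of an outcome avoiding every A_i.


Union bound: P[∪_{i=1}^{36} A_i] ≤ Σ_i P[A_i] ≤ 36·p = 36·(1/42) = 6/7.
Numerically: 6/7 ≈ 0.85714.
Is 6/7 < 1? YES.
Since P[∪ A_i] ≤ 6/7 < 1, the complement has P[∩ A_i^c] ≥ 1 − 6/7 = 1/7 > 0, so some outcome avoids every A_i.

36·p = 6/7 ≈ 0.85714; existence CERTIFIED by the union bound.


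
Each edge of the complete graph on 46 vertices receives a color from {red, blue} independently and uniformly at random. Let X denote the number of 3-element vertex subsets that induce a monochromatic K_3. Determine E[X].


Let X = Σ_S X_S over the C(46, 3) = 15180 subsets S of size 3, where X_S = 1 if the K_3 on S is monochromatic.
For a fixed S, the K_3 on S has C(3, 2) = 3 edges. P[all 3 edges red] = (1/2)^3, and likewise for blue, so P[monochromatic] = 2·(1/2)^3 = 2^{1 − 3} = 1/4.
By linearity of expectation: E[X] = C(46, 3) · 2^{1 − 3} = 15180 · 1/4 = 3795.
Numerically: E[X] ≈ 3795.000000.

E[X] = C(46,3)·2^(1−C(3,2)) = 3795 ≈ 3795.000000.


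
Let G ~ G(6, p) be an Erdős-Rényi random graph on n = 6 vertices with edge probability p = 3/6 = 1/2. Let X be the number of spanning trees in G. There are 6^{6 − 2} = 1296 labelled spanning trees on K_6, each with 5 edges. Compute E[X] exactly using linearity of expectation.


K_6 has 6^{6 − 2} = 1296 labelled spanning trees.
For each such spanning tree H, let X_H = 1 if all 5 edges of H are present in G. Then P[X_H = 1] = p^{5} = (1/2)^{5} = 1/32.
Summing the indicators: E[X] = Σ_H E[X_H] = 1296 · p^{5} = 1296 · 1/32 = 81/2.
Numerically: E[X] ≈ 40.5.

E[X] = 1296 · (1/2)^{5} = 81/2 ≈ 40.5.


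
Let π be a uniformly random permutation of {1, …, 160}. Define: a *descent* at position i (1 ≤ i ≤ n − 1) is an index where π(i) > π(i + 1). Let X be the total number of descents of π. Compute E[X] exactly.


Write X = Σ X_I over i = 1, …, 159, with X_I the indicator of one descent.
There are 159 indicators.
For each fixed i, the pair (π(i), π(i+1)) is a uniformly random ordered pair of distinct values from {1, …, 160}; by symmetry P[π(i) > π(i+1)] = 1/2.
By linearity: E[X] = 159 · (1/2) = (160 − 1) · (1/2) = 159/2 ≈ 79.500.

E[X] = 159/2 = 79.500.


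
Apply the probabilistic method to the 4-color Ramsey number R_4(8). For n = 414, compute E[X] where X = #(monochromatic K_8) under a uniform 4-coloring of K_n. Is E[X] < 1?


E[X] = C(414, 8) · 4^{1 − 28} = 19995425223496173 · 4^{−27} = 19995425223496173/18014398509481984.
As a reduced fraction: E[X] = 19995425223496173/18014398509481984 ≈ 1.1100.
Is E[X] < 1? NO.
Since E[X] ≥ 1, the first-moment bound is inconclusive at n = 414; it does NOT by itself certify R_4(8) > 414.

E[X] = 19995425223496173/18014398509481984 ≈ 1.1100; E[X] ≥ 1; first-moment method inconclusive here.


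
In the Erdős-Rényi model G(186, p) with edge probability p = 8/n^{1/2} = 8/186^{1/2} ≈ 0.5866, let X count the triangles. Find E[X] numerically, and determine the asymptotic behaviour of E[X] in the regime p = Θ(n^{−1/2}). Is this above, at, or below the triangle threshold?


Number of potential triangles: C(186, 3) = 1055240.
Each occurs with probability p³ ≈ (0.5866)³ ≈ 2.018369e-01.
By linearity: E[X] = C(186, 3)·p³ ≈ 1055240 · 2.018369e-01 ≈ 212986.3593.
Since α = 1/2 < 1, p = c/n^{1/2} ≫ 1/n is above the triangle threshold p ~ 1/n. Asymptotically E[X] ~ (c³/6)·n^{3(1−α)} = (8³/6)·n^{1.5} → ∞; triangles are abundant w.h.p.

E[X] ≈ 212986.3593; in regime p = Θ(1/n^{1/2}) E[X] diverges (above the triangle threshold p ~ 1/n).


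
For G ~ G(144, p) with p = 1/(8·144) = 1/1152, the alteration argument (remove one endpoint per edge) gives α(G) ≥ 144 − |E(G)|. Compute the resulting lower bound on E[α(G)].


E[|E(G)|] = C(144, 2)·p = 10296 · (1/1152) = 143/16.
E[α(G)] ≥ n − E[|E(G)|] = 144 − 143/16 = 2161/16.
Numerically: ≈ 135.062500.
(This is only a lower bound; the true E[α(G)] may be larger.)

E[α(G)] ≥ 2161/16 ≈ 135.062500.


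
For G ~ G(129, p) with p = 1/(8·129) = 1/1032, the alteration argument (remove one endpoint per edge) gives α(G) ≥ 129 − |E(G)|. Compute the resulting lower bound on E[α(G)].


E[|E(G)|] = C(129, 2)·p = 8256 · (1/1032) = 8.
E[α(G)] ≥ n − E[|E(G)|] = 129 − 8 = 121.
Numerically: ≈ 121.000.
(This is only a lower bound; the true E[α(G)] may be larger.)

E[α(G)] ≥ 121 ≈ 121.000.


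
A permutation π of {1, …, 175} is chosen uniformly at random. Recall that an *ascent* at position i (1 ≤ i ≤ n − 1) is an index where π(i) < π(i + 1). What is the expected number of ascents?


Write X = Σ X_I over i = 1, …, 174, with X_I the indicator of one ascent.
There are 174 indicators.
For each fixed i, the pair (π(i), π(i+1)) is a uniformly random ordered pair of distinct values from {1, …, 175}; by symmetry P[π(i) < π(i+1)] = 1/2.
By linearity: E[X] = 174 · (1/2) = (175 − 1) · (1/2) = 87 ≈ 87.000.

E[X] = 87 = 87.000.


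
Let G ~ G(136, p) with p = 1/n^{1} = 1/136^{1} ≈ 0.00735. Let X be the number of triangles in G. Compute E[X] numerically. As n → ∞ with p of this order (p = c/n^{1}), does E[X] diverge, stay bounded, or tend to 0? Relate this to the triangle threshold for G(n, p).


Number of potential triangles: C(136, 3) = 410040.
Each occurs with probability p³ ≈ (0.00735)³ ≈ 3.97542e-07.
By linearity: E[X] = C(136, 3)·p³ ≈ 410040 · 3.97542e-07 ≈ 0.163.
Here α = 1, so p = 1/n is exactly at the triangle threshold p ~ 1/n. Asymptotically E[X] → c³/6 = 1³/6 = 1/6 ≈ 0.167, a bounded constant. In this regime the triangle count is asymptotically Poisson(c³/6).

E[X] ≈ 0.163; in regime p = Θ(1/n^{1}) E[X] stays bounded (at the triangle threshold p ~ 1/n).


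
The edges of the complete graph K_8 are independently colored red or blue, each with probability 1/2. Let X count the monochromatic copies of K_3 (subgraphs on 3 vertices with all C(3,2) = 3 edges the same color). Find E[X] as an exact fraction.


Let X = Σ_S X_S over the C(8, 3) = 56 subsets S of size 3, where X_S = 1 if the K_3 on S is monochromatic.
For a fixed S, the K_3 on S has C(3, 2) = 3 edges. P[all 3 edges red] = (1/2)^3, and likewise for blue, so P[monochromatic] = 2·(1/2)^3 = 2^{1 − 3} = 1/4.
By linearity: E[X] = C(8, 3) · 2^{1 − 3} = 56 · 1/4 = 14.
Numerically: E[X] ≈ 14.00000.

E[X] = C(8,3)·2^(1−C(3,2)) = 14 ≈ 14.00000.


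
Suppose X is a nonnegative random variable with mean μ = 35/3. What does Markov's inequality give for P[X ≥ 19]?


μ = E[X] = 35/3, a = 19.
Markov: P[X ≥ 19] ≤ μ/a = (35/3)/19 = 35/57.
Numerically: ≈ 0.614035.
(Since a = 19 > μ = 11.666667, the bound 35/57 is < 1 and informative.)

P[X ≥ 19] ≤ 35/57 ≈ 0.614035.


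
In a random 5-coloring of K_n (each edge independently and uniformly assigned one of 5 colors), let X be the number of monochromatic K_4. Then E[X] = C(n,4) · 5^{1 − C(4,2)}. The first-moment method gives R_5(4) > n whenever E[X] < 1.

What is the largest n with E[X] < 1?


We need C(n, 4) · 5^{1 − 6} < 1, i.e. C(n, 4) < 5^{6 − 1} = 3125.
Check values of n near the boundary:
  n = 16: C(16, 4) = 1820; 1820 < 3125? YES
  n = 17: C(17, 4) = 2380; 2380 < 3125? YES
  n = 18: C(18, 4) = 3060; 3060 < 3125? YES
  n = 19: C(19, 4) = 3876; 3876 < 3125? NO
  n = 20: C(20, 4) = 4845; 4845 < 3125? NO
  n = 21: C(21, 4) = 5985; 5985 < 3125? NO
The largest n with C(n, 4) < 3125 is n = 18 (where E[X] = 612/625 ≈ 0.979200). Hence R_5(4) > 18, i.e. R_5(4) ≥ 19.

Largest n = 18; hence R_5(4) > 18.


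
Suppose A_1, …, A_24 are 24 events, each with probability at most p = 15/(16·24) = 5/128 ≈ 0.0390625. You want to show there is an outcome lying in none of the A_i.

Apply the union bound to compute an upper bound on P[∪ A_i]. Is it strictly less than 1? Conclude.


Union bound: P[∪_{i=1}^{24} A_i] ≤ Σ_i P[A_i] ≤ 24·p = 24·(5/128) = 15/16.
Numerically: 15/16 ≈ 0.9375000.
Is 15/16 < 1? YES.
Since P[∪ A_i] ≤ 15/16 < 1, the complement has P[∩ A_i^c] ≥ 1 − 15/16 = 1/16 > 0, so some outcome avoids every A_i.

24·p = 15/16 ≈ 0.9375000; existence CERTIFIED by the union bound.


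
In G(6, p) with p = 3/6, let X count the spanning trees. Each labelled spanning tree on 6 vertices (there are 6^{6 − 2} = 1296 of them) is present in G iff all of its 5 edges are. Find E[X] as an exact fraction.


K_6 has 6^{6 − 2} = 1296 labelled spanning trees.
For each such spanning tree H, let X_H = 1 if all 5 edges of H are present in G. Then P[X_H = 1] = p^{5} = (1/2)^{5} = 1/32.
By linearity: E[X] = Σ_H E[X_H] = 1296 · p^{5} = 1296 · 1/32 = 81/2.
Numerically: E[X] ≈ 40.5.

E[X] = 1296 · (1/2)^{5} = 81/2 ≈ 40.5.


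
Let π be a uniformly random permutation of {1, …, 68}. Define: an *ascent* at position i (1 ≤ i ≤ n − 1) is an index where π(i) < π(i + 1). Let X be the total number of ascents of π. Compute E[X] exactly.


Write X = Σ X_I over i = 1, …, 67, with X_I the indicator of one ascent.
There are 67 indicators.
For each fixed i, the pair (π(i), π(i+1)) is a uniformly random ordered pair of distinct values from {1, …, 68}; by symmetry P[π(i) < π(i+1)] = 1/2.
By linearity: E[X] = 67 · (1/2) = (68 − 1) · (1/2) = 67/2 ≈ 33.500.

E[X] = 67/2 = 33.500.


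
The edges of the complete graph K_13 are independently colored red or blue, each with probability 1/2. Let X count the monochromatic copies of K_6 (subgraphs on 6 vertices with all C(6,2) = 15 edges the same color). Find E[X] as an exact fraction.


Let X = Σ_S X_S over the C(13, 6) = 1716 subsets S of size 6, where X_S = 1 if the K_6 on S is monochromatic.
For a fixed S, the K_6 on S has C(6, 2) = 15 edges. P[all 15 edges red] = (1/2)^15, and likewise for blue, so P[monochromatic] = 2·(1/2)^15 = 2^{1 − 15} = 1/16384.
By linearity: E[X] = C(13, 6) · 2^{1 − 15} = 1716 · 1/16384 = 429/4096.
Numerically: E[X] ≈ 0.104736.

E[X] = C(13,6)·2^(1−C(6,2)) = 429/4096 ≈ 0.104736.


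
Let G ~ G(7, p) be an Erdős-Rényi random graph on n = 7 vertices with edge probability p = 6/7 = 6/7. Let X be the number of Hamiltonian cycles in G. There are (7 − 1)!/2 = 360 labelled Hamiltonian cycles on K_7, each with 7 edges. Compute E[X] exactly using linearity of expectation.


K_7 has (7 − 1)!/2 = 360 labelled Hamiltonian cycles.
For each such Hamiltonian cycle H, let X_H = 1 if all 7 edges of H are present in G. Then P[X_H = 1] = p^{7} = (6/7)^{7} = 279936/823543.
Summing the indicators: E[X] = Σ_H E[X_H] = 360 · p^{7} = 360 · 279936/823543 = 100776960/823543.
Numerically: E[X] ≈ 122.

E[X] = 360 · (6/7)^{7} = 100776960/823543 ≈ 122.


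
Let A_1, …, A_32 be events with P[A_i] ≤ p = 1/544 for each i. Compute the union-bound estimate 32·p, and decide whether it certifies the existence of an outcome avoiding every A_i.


Union bound: P[∪_{i=1}^{32} A_i] ≤ Σ_i P[A_i] ≤ 32·p = 32·(1/544) = 1/17.
Numerically: 1/17 ≈ 0.058824.
Is 1/17 < 1? YES.
Since P[∪ A_i] ≤ 1/17 < 1, the complement has P[∩ A_i^c] ≥ 1 − 1/17 = 16/17 > 0, so some outcome avoids every A_i.

32·p = 1/17 ≈ 0.058824; existence CERTIFIED by the union bound.


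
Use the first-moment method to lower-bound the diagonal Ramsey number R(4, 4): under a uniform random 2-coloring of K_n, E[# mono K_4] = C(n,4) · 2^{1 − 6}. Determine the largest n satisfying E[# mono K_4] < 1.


We need C(n, 4) · 2^{1 − 6} < 1, i.e. C(n, 4) < 2^{6 − 1} = 32.
Check values of n near the boundary:
  n = 4: C(4, 4) = 1; 1 < 32? YES
  n = 5: C(5, 4) = 5; 5 < 32? YES
  n = 6: C(6, 4) = 15; 15 < 32? YES
  n = 7: C(7, 4) = 35; 35 < 32? NO
The largest n with C(n, 4) < 32 is n = 6 (where E[X] = 15/32 ≈ 0.4688). Hence R(4, 4) > 6, i.e. R(4, 4) ≥ 7.

Largest n = 6; hence R(4, 4) > 6.


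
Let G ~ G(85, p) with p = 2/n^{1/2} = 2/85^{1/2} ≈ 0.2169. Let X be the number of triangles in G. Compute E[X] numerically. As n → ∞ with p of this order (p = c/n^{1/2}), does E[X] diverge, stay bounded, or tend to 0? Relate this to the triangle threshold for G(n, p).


Number of potential triangles: C(85, 3) = 98770.
Each occurs with probability p³ ≈ (0.2169)³ ≈ 1.020849e-02.
By linearity: E[X] = C(85, 3)·p³ ≈ 98770 · 1.020849e-02 ≈ 1008.2928.
Since α = 1/2 < 1, p = c/n^{1/2} ≫ 1/n is above the triangle threshold p ~ 1/n. Asymptotically E[X] ~ (c³/6)·n^{3(1−α)} = (2³/6)·n^{1.5} → ∞; triangles are abundant w.h.p.

E[X] ≈ 1008.2928; in regime p = Θ(1/n^{1/2}) E[X] diverges (above the triangle threshold p ~ 1/n).


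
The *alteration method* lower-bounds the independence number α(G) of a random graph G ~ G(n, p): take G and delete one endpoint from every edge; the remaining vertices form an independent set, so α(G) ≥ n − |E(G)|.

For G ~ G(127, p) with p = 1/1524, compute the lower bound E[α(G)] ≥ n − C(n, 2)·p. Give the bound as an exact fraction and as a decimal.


E[|E(G)|] = C(127, 2)·p = 8001 · (1/1524) = 21/4.
E[α(G)] ≥ n − E[|E(G)|] = 127 − 21/4 = 487/4.
Numerically: ≈ 121.7500.
(This is only a lower bound; the true E[α(G)] may be larger.)

E[α(G)] ≥ 487/4 ≈ 121.7500.


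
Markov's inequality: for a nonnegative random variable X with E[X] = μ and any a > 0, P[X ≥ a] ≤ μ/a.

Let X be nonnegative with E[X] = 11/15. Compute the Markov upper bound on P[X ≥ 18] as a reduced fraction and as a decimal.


μ = E[X] = 11/15, a = 18.
Markov: P[X ≥ 18] ≤ μ/a = (11/15)/18 = 11/270.
Numerically: ≈ 0.041.
(Since a = 18 > μ = 0.733, the bound 11/270 is < 1 and informative.)

P[X ≥ 18] ≤ 11/270 ≈ 0.041.


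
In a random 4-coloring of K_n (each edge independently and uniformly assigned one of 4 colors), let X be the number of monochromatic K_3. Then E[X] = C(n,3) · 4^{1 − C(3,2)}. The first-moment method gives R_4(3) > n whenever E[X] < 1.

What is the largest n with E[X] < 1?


We need C(n, 3) · 4^{1 − 3} < 1, i.e. C(n, 3) < 4^{3 − 1} = 16.
Check values of n near the boundary:
  n = 4: C(4, 3) = 4; 4 < 16? YES
  n = 5: C(5, 3) = 10; 10 < 16? YES
  n = 6: C(6, 3) = 20; 20 < 16? NO
  n = 7: C(7, 3) = 35; 35 < 16? NO
  n = 8: C(8, 3) = 56; 56 < 16? NO
The largest n with C(n, 3) < 16 is n = 5 (where E[X] = 5/8 ≈ 0.6250). Hence R_4(3) > 5, i.e. R_4(3) ≥ 6.

Largest n = 5; hence R_4(3) > 5.


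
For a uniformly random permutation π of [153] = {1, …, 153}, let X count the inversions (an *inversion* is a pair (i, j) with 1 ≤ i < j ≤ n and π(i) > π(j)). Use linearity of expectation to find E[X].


Write X = Σ X_I over the C(153, 2) = 11628 pairs i < j, with X_I the indicator of one inversion.
There are 11628 indicators.
For each fixed pair i < j, the values π(i) and π(j) are two distinct elements of {1, …, 153} in uniformly random order; by symmetry P[π(i) > π(j)] = 1/2.
By linearity: E[X] = 11628 · (1/2) = C(153, 2) · (1/2) = 11628/2 = 5814 ≈ 5814.000.

E[X] = 5814 = 5814.000.


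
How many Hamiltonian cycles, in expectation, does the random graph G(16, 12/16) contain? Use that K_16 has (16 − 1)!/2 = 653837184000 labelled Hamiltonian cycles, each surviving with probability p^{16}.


K_16 has (16 − 1)!/2 = 653837184000 labelled Hamiltonian cycles.
For each such Hamiltonian cycle H, let X_H = 1 if all 16 edges of H are present in G. Then P[X_H = 1] = p^{16} = (3/4)^{16} = 43046721/4294967296.
By linearity: E[X] = Σ_H E[X_H] = 653837184000 · p^{16} = 653837184000 · 43046721/4294967296 = 27485885585032875/4194304.
Numerically: E[X] ≈ 6.553e+09.

E[X] = 653837184000 · (3/4)^{16} = 27485885585032875/4194304 ≈ 6.553e+09.


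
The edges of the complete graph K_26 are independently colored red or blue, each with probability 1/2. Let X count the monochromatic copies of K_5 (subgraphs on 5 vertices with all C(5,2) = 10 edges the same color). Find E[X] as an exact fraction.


Let X = Σ_S X_S over the C(26, 5) = 65780 subsets S of size 5, where X_S = 1 if the K_5 on S is monochromatic.
For a fixed S, the K_5 on S has C(5, 2) = 10 edges. P[all 10 edges red] = (1/2)^10, and likewise for blue, so P[monochromatic] = 2·(1/2)^10 = 2^{1 − 10} = 1/512.
By linearity of expectation: E[X] = C(26, 5) · 2^{1 − 10} = 65780 · 1/512 = 16445/128.
Numerically: E[X] ≈ 128.4766.

E[X] = C(26,5)·2^(1−C(5,2)) = 16445/128 ≈ 128.4766.


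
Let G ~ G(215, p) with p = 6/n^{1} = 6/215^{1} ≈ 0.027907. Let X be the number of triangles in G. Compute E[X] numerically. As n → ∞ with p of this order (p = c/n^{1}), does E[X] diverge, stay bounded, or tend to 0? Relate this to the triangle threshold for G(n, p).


Number of potential triangles: C(215, 3) = 1633355.
Each occurs with probability p³ ≈ (0.027907)³ ≈ 2.1733935e-05.
By linearity: E[X] = C(215, 3)·p³ ≈ 1633355 · 2.1733935e-05 ≈ 35.49923.
Here α = 1, so p = 6/n is exactly at the triangle threshold p ~ 1/n. Asymptotically E[X] → c³/6 = 6³/6 = 36 ≈ 36.00000, a bounded constant. In this regime the triangle count is asymptotically Poisson(c³/6).

E[X] ≈ 35.49923; in regime p = Θ(1/n^{1}) E[X] stays bounded (at the triangle threshold p ~ 1/n).


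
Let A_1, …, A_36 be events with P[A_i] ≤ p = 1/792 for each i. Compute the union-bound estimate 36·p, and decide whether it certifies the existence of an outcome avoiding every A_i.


Union bound: P[∪_{i=1}^{36} A_i] ≤ Σ_i P[A_i] ≤ 36·p = 36·(1/792) = 1/22.
Numerically: 1/22 ≈ 0.045.
Is 1/22 < 1? YES.
Since P[∪ A_i] ≤ 1/22 < 1, the complement has P[∩ A_i^c] ≥ 1 − 1/22 = 21/22 > 0, so some outcome avoids every A_i.

36·p = 1/22 ≈ 0.045; existence CERTIFIED by the union bound.


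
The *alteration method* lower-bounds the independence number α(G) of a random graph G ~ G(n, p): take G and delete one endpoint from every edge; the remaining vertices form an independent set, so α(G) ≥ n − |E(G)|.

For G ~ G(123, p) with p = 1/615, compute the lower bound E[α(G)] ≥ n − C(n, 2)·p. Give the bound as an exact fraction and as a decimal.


E[|E(G)|] = C(123, 2)·p = 7503 · (1/615) = 61/5.
E[α(G)] ≥ n − E[|E(G)|] = 123 − 61/5 = 554/5.
Numerically: ≈ 110.800.
(This is only a lower bound; the true E[α(G)] may be larger.)

E[α(G)] ≥ 554/5 ≈ 110.800.


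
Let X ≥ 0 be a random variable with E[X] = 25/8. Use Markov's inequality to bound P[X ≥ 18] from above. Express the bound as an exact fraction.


μ = E[X] = 25/8, a = 18.
Markov: P[X ≥ 18] ≤ μ/a = (25/8)/18 = 25/144.
Numerically: ≈ 0.174.
(Since a = 18 > μ = 3.125, the bound 25/144 is < 1 and informative.)

P[X ≥ 18] ≤ 25/144 ≈ 0.174.


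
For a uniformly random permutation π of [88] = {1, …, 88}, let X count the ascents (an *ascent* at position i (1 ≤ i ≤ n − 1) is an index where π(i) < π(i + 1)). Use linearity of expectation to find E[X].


Write X = Σ X_I over i = 1, …, 87, with X_I the indicator of one ascent.
There are 87 indicators.
For each fixed i, the pair (π(i), π(i+1)) is a uniformly random ordered pair of distinct values from {1, …, 88}; by symmetry P[π(i) < π(i+1)] = 1/2.
By linearity: E[X] = 87 · (1/2) = (88 − 1) · (1/2) = 87/2 ≈ 43.500000.

E[X] = 87/2 = 43.500000.


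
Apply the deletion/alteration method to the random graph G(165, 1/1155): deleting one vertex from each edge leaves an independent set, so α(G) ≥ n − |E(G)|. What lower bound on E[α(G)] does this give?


E[|E(G)|] = C(165, 2)·p = 13530 · (1/1155) = 82/7.
E[α(G)] ≥ n − E[|E(G)|] = 165 − 82/7 = 1073/7.
Numerically: ≈ 153.28571.
(This is only a lower bound; the true E[α(G)] may be larger.)

E[α(G)] ≥ 1073/7 ≈ 153.28571.


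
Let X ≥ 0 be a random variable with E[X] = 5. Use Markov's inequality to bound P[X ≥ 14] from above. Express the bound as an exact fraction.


μ = E[X] = 5, a = 14.
Markov: P[X ≥ 14] ≤ μ/a = (5)/14 = 5/14.
Numerically: ≈ 0.35714.
(Since a = 14 > μ = 5.00000, the bound 5/14 is < 1 and informative.)

P[X ≥ 14] ≤ 5/14 ≈ 0.35714.


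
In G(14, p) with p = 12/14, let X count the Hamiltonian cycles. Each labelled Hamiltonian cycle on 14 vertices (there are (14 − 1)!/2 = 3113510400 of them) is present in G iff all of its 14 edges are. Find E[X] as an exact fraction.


K_14 has (14 − 1)!/2 = 3113510400 labelled Hamiltonian cycles.
For each such Hamiltonian cycle H, let X_H = 1 if all 14 edges of H are present in G. Then P[X_H = 1] = p^{14} = (6/7)^{14} = 78364164096/678223072849.
Summing the indicators: E[X] = Σ_H E[X_H] = 3113510400 · p^{14} = 3113510400 · 78364164096/678223072849 = 34855377128600371200/96889010407.
Numerically: E[X] ≈ 3.6e+08.

E[X] = 3113510400 · (6/7)^{14} = 34855377128600371200/96889010407 ≈ 3.6e+08.


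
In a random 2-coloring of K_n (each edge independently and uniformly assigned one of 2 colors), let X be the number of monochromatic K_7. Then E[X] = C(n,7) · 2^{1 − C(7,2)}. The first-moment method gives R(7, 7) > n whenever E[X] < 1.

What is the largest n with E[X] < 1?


We need C(n, 7) · 2^{1 − 21} < 1, i.e. C(n, 7) < 2^{21 − 1} = 1048576.
Check values of n near the boundary:
  n = 25: C(25, 7) = 480700; 480700 < 1048576? YES
  n = 26: C(26, 7) = 657800; 657800 < 1048576? YES
  n = 27: C(27, 7) = 888030; 888030 < 1048576? YES
  n = 28: C(28, 7) = 1184040; 1184040 < 1048576? NO
  n = 29: C(29, 7) = 1560780; 1560780 < 1048576? NO
  n = 30: C(30, 7) = 2035800; 2035800 < 1048576? NO
The largest n with C(n, 7) < 1048576 is n = 27 (where E[X] = 444015/524288 ≈ 0.846891). Hence R(7, 7) > 27, i.e. R(7, 7) ≥ 28.

Largest n = 27; hence R(7, 7) > 27.


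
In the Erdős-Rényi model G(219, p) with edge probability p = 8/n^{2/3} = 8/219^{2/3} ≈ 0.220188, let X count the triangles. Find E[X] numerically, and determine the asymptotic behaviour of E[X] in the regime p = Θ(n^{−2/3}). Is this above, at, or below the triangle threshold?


Number of potential triangles: C(219, 3) = 1726669.
Each occurs with probability p³ ≈ (0.220188)³ ≈ 1.06753404e-02.
By linearity: E[X] = C(219, 3)·p³ ≈ 1726669 · 1.06753404e-02 ≈ 18432.779300.
Since α = 2/3 < 1, p = c/n^{2/3} ≫ 1/n is above the triangle threshold p ~ 1/n. Asymptotically E[X] ~ (c³/6)·n^{3(1−α)} = (8³/6)·n^{1} → ∞; triangles are abundant w.h.p.

E[X] ≈ 18432.779300; in regime p = Θ(1/n^{2/3}) E[X] diverges (above the triangle threshold p ~ 1/n).


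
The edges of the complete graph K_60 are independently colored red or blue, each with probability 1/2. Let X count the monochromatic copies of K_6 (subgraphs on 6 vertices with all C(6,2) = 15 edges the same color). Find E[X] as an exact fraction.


Let X = Σ_S X_S over the C(60, 6) = 50063860 subsets S of size 6, where X_S = 1 if the K_6 on S is monochromatic.
For a fixed S, the K_6 on S has C(6, 2) = 15 edges. P[all 15 edges red] = (1/2)^15, and likewise for blue, so P[monochromatic] = 2·(1/2)^15 = 2^{1 − 15} = 1/16384.
By linearity: E[X] = C(60, 6) · 2^{1 − 15} = 50063860 · 1/16384 = 12515965/4096.
Numerically: E[X] ≈ 3055.65552.

E[X] = C(60,6)·2^(1−C(6,2)) = 12515965/4096 ≈ 3055.65552.


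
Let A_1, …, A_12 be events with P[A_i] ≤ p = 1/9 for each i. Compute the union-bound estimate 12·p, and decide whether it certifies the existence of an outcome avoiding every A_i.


Union bound: P[∪_{i=1}^{12} A_i] ≤ Σ_i P[A_i] ≤ 12·p = 12·(1/9) = 4/3.
Numerically: 4/3 ≈ 1.333333.
Is 4/3 < 1? NO.
Since the bound 4/3 is ≥ 1, the union bound is uninformative here; it does NOT by itself certify existence.

12·p = 4/3 ≈ 1.333333; existence NOT certified by the union bound.


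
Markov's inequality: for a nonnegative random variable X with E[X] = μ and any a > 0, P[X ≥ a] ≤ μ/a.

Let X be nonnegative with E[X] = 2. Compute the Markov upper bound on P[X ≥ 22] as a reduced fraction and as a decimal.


μ = E[X] = 2, a = 22.
Markov: P[X ≥ 22] ≤ μ/a = (2)/22 = 1/11.
Numerically: ≈ 0.09091.
(Since a = 22 > μ = 2.00000, the bound 1/11 is < 1 and informative.)

P[X ≥ 22] ≤ 1/11 ≈ 0.09091.


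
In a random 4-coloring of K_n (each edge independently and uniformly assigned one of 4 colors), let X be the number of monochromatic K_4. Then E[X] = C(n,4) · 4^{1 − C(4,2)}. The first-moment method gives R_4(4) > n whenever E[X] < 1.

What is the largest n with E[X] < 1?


We need C(n, 4) · 4^{1 − 6} < 1, i.e. C(n, 4) < 4^{6 − 1} = 1024.
Check values of n near the boundary:
  n = 8: C(8, 4) = 70; 70 < 1024? YES
  n = 9: C(9, 4) = 126; 126 < 1024? YES
  n = 10: C(10, 4) = 210; 210 < 1024? YES
  n = 11: C(11, 4) = 330; 330 < 1024? YES
  n = 12: C(12, 4) = 495; 495 < 1024? YES
  n = 13: C(13, 4) = 715; 715 < 1024? YES
  n = 14: C(14, 4) = 1001; 1001 < 1024? YES
  n = 15: C(15, 4) = 1365; 1365 < 1024? NO
  n = 16: C(16, 4) = 1820; 1820 < 1024? NO
  n = 17: C(17, 4) = 2380; 2380 < 1024? NO
The largest n with C(n, 4) < 1024 is n = 14 (where E[X] = 1001/1024 ≈ 0.9775). Hence R_4(4) > 14, i.e. R_4(4) ≥ 15.

Largest n = 14; hence R_4(4) > 14.


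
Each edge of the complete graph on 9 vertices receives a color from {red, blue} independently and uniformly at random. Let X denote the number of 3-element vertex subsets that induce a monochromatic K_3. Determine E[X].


Let X = Σ_S X_S over the C(9, 3) = 84 subsets S of size 3, where X_S = 1 if the K_3 on S is monochromatic.
For a fixed S, the K_3 on S has C(3, 2) = 3 edges. P[all 3 edges red] = (1/2)^3, and likewise for blue, so P[monochromatic] = 2·(1/2)^3 = 2^{1 − 3} = 1/4.
Summing: E[X] = C(9, 3) · 2^{1 − 3} = 84 · 1/4 = 21.
Numerically: E[X] ≈ 21.00000.

E[X] = C(9,3)·2^(1−C(3,2)) = 21 ≈ 21.00000.


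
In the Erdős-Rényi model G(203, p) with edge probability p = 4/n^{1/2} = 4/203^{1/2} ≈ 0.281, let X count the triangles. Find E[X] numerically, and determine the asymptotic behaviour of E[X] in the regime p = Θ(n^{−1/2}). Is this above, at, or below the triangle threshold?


Number of potential triangles: C(203, 3) = 1373701.
Each occurs with probability p³ ≈ (0.281)³ ≈ 2.21277e-02.
By linearity: E[X] = C(203, 3)·p³ ≈ 1373701 · 2.21277e-02 ≈ 30396.819.
Since α = 1/2 < 1, p = c/n^{1/2} ≫ 1/n is above the triangle threshold p ~ 1/n. Asymptotically E[X] ~ (c³/6)·n^{3(1−α)} = (4³/6)·n^{1.5} → ∞; triangles are abundant w.h.p.

E[X] ≈ 30396.819; in regime p = Θ(1/n^{1/2}) E[X] diverges (above the triangle threshold p ~ 1/n).


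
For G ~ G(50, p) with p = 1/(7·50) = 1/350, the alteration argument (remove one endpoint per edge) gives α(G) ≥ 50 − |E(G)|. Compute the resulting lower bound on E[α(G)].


E[|E(G)|] = C(50, 2)·p = 1225 · (1/350) = 7/2.
E[α(G)] ≥ n − E[|E(G)|] = 50 − 7/2 = 93/2.
Numerically: ≈ 46.500.
(This is only a lower bound; the true E[α(G)] may be larger.)

E[α(G)] ≥ 93/2 ≈ 46.500.


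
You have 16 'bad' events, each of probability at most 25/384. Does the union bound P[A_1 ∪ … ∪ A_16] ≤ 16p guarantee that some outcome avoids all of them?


Union bound: P[∪_{i=1}^{16} A_i] ≤ Σ_i P[A_i] ≤ 16·p = 16·(25/384) = 25/24.
Numerically: 25/24 ≈ 1.0416667.
Is 25/24 < 1? NO.
Since the bound 25/24 is ≥ 1, the union bound is uninformative here; it does NOT by itself certify existence.

16·p = 25/24 ≈ 1.0416667; existence NOT certified by the union bound.


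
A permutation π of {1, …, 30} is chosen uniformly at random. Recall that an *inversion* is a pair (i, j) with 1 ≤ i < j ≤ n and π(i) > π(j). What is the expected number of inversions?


Write X = Σ X_I over the C(30, 2) = 435 pairs i < j, with X_I the indicator of one inversion.
There are 435 indicators.
For each fixed pair i < j, the values π(i) and π(j) are two distinct elements of {1, …, 30} in uniformly random order; by symmetry P[π(i) > π(j)] = 1/2.
By linearity: E[X] = 435 · (1/2) = C(30, 2) · (1/2) = 435/2 = 435/2 ≈ 217.50000.

E[X] = 435/2 = 217.50000.


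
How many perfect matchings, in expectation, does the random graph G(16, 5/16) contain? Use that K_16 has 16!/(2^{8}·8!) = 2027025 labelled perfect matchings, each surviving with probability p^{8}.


K_16 has 16!/(2^{8}·8!) = 2027025 labelled perfect matchings.
For each such perfect matching H, let X_H = 1 if all 8 edges of H are present in G. Then P[X_H = 1] = p^{8} = (5/16)^{8} = 390625/4294967296.
By linearity of expectation: E[X] = Σ_H E[X_H] = 2027025 · p^{8} = 2027025 · 390625/4294967296 = 791806640625/4294967296.
Numerically: E[X] ≈ 184.

E[X] = 2027025 · (5/16)^{8} = 791806640625/4294967296 ≈ 184.


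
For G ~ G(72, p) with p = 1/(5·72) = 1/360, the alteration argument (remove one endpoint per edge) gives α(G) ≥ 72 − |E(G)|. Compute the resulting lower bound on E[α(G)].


E[|E(G)|] = C(72, 2)·p = 2556 · (1/360) = 71/10.
E[α(G)] ≥ n − E[|E(G)|] = 72 − 71/10 = 649/10.
Numerically: ≈ 64.900000.
(This is only a lower bound; the true E[α(G)] may be larger.)

E[α(G)] ≥ 649/10 ≈ 64.900000.


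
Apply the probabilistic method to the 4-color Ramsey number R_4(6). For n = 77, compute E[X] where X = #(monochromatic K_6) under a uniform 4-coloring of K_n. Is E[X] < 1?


E[X] = C(77, 6) · 4^{1 − 15} = 237093780 · 4^{−14} = 237093780/268435456.
As a reduced fraction: E[X] = 59273445/67108864 ≈ 0.883243.
Is E[X] < 1? YES.
Since E[X] < 1, there exists a 4-coloring of K_{77} with no monochromatic K_6; hence R_4(6) > 77.

E[X] = 59273445/67108864 ≈ 0.883243; E[X] < 1, so R_4(6) > 77.


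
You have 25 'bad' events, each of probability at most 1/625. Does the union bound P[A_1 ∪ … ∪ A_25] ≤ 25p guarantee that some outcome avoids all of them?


Union bound: P[∪_{i=1}^{25} A_i] ≤ Σ_i P[A_i] ≤ 25·p = 25·(1/625) = 1/25.
Numerically: 1/25 ≈ 0.040000.
Is 1/25 < 1? YES.
Since P[∪ A_i] ≤ 1/25 < 1, the complement has P[∩ A_i^c] ≥ 1 − 1/25 = 24/25 > 0, so some outcome avoids every A_i.

25·p = 1/25 ≈ 0.040000; existence CERTIFIED by the union bound.


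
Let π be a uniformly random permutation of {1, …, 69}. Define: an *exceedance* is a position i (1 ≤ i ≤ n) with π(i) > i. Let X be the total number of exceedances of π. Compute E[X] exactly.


Write X = Σ_{i=1}^{69} X_i, where X_i = 1_{π(i) > i}.
For each fixed i, π(i) is uniform over {1, …, 69} (marginal of a uniform permutation), so P[π(i) > i] = (n − i)/n. Summing: Σ_{i=1}^{69} (n − i)/n = (0 + 1 + … + 68)/69 = 69(69 − 1)/(2·69) = (69 − 1)/2.
Hence E[X] = Σ_{i=1}^{69} (69 − i)/69 = 34 ≈ 34.00000.

E[X] = 34 = 34.00000.


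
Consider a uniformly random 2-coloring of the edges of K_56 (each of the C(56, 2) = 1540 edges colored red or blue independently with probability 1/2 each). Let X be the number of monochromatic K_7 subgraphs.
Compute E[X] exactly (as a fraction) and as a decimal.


Let X = Σ_S X_S over the C(56, 7) = 231917400 subsets S of size 7, where X_S = 1 if the K_7 on S is monochromatic.
For a fixed S, the K_7 on S has C(7, 2) = 21 edges. P[all 21 edges red] = (1/2)^21, and likewise for blue, so P[monochromatic] = 2·(1/2)^21 = 2^{1 − 21} = 1/1048576.
Summing: E[X] = C(56, 7) · 2^{1 − 21} = 231917400 · 1/1048576 = 28989675/131072.
Numerically: E[X] ≈ 221.17367.

E[X] = C(56,7)·2^(1−C(7,2)) = 28989675/131072 ≈ 221.17367.


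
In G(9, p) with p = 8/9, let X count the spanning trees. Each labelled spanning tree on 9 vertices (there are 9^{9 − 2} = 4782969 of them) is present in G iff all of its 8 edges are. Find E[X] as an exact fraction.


K_9 has 9^{9 − 2} = 4782969 labelled spanning trees.
For each such spanning tree H, let X_H = 1 if all 8 edges of H are present in G. Then P[X_H = 1] = p^{8} = (8/9)^{8} = 16777216/43046721.
By linearity: E[X] = Σ_H E[X_H] = 4782969 · p^{8} = 4782969 · 16777216/43046721 = 16777216/9.
Numerically: E[X] ≈ 1.864e+06.

E[X] = 4782969 · (8/9)^{8} = 16777216/9 ≈ 1.864e+06.


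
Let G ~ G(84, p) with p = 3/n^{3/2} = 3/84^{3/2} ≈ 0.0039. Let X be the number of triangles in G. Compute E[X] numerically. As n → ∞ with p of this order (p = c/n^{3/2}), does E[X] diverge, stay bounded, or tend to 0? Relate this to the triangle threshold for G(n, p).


Number of potential triangles: C(84, 3) = 95284.
Each occurs with probability p³ ≈ (0.0039)³ ≈ 5.91707e-08.
By linearity: E[X] = C(84, 3)·p³ ≈ 95284 · 5.91707e-08 ≈ 0.006.
Since α = 3/2 > 1, p = c/n^{3/2} = o(1/n) is below the triangle threshold p ~ 1/n. Asymptotically E[X] ~ (c³/6)·n^{3(1−α)} = (3³/6)·n^{-1.5} → 0, so by Markov's inequality G has no triangles w.h.p.

E[X] ≈ 0.006; in regime p = Θ(1/n^{3/2}) E[X] tends to 0 (below the triangle threshold p ~ 1/n).


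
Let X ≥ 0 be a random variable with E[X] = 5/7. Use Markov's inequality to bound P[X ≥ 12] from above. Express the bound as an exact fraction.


μ = E[X] = 5/7, a = 12.
Markov: P[X ≥ 12] ≤ μ/a = (5/7)/12 = 5/84.
Numerically: ≈ 0.059524.
(Since a = 12 > μ = 0.714286, the bound 5/84 is < 1 and informative.)

P[X ≥ 12] ≤ 5/84 ≈ 0.059524.


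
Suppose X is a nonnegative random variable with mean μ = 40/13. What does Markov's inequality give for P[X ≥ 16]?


μ = E[X] = 40/13, a = 16.
Markov: P[X ≥ 16] ≤ μ/a = (40/13)/16 = 5/26.
Numerically: ≈ 0.192.
(Since a = 16 > μ = 3.077, the bound 5/26 is < 1 and informative.)

P[X ≥ 16] ≤ 5/26 ≈ 0.192.


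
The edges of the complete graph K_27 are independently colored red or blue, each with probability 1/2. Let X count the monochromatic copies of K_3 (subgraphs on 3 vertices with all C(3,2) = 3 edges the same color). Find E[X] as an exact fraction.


Let X = Σ_S X_S over the C(27, 3) = 2925 subsets S of size 3, where X_S = 1 if the K_3 on S is monochromatic.
For a fixed S, the K_3 on S has C(3, 2) = 3 edges. P[all 3 edges red] = (1/2)^3, and likewise for blue, so P[monochromatic] = 2·(1/2)^3 = 2^{1 − 3} = 1/4.
By linearity: E[X] = C(27, 3) · 2^{1 − 3} = 2925 · 1/4 = 2925/4.
Numerically: E[X] ≈ 731.250000.

E[X] = C(27,3)·2^(1−C(3,2)) = 2925/4 ≈ 731.250000.


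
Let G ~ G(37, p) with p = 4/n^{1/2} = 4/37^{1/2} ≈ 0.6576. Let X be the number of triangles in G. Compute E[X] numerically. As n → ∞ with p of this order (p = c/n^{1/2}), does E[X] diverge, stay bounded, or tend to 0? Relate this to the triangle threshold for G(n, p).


Number of potential triangles: C(37, 3) = 7770.
Each occurs with probability p³ ≈ (0.6576)³ ≈ 2.843658e-01.
By linearity: E[X] = C(37, 3)·p³ ≈ 7770 · 2.843658e-01 ≈ 2209.5224.
Since α = 1/2 < 1, p = c/n^{1/2} ≫ 1/n is above the triangle threshold p ~ 1/n. Asymptotically E[X] ~ (c³/6)·n^{3(1−α)} = (4³/6)·n^{1.5} → ∞; triangles are abundant w.h.p.

E[X] ≈ 2209.5224; in regime p = Θ(1/n^{1/2}) E[X] diverges (above the triangle threshold p ~ 1/n).


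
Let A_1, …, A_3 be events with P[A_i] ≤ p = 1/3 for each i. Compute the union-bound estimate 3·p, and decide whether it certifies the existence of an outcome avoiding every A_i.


Union bound: P[∪_{i=1}^{3} A_i] ≤ Σ_i P[A_i] ≤ 3·p = 3·(1/3) = 1.
Numerically: 1 ≈ 1.00000.
Is 1 < 1? NO.
Since the bound 1 is ≥ 1, the union bound is uninformative here; it does NOT by itself certify existence.

3·p = 1 ≈ 1.00000; existence NOT certified by the union bound.


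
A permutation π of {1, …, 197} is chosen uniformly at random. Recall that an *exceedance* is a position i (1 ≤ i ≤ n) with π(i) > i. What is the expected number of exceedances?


Write X = Σ_{i=1}^{197} X_i, where X_i = 1_{π(i) > i}.
For each fixed i, π(i) is uniform over {1, …, 197} (marginal of a uniform permutation), so P[π(i) > i] = (n − i)/n. Summing: Σ_{i=1}^{197} (n − i)/n = (0 + 1 + … + 196)/197 = 197(197 − 1)/(2·197) = (197 − 1)/2.
Hence E[X] = Σ_{i=1}^{197} (197 − i)/197 = 98 ≈ 98.000.

E[X] = 98 = 98.000.
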